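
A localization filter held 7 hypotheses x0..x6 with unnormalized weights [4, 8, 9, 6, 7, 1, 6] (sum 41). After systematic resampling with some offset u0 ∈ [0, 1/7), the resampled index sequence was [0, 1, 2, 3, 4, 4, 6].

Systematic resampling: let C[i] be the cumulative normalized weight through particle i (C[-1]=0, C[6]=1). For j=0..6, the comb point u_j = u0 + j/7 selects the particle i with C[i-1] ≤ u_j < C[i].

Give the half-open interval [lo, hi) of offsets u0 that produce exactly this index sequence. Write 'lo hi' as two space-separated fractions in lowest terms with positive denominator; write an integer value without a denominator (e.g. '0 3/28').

C = [4/41, 12/41, 21/41, 27/41, 34/41, 35/41, 1]
j=0 picked index 0: u0 ∈ [0, 4/41)
j=1 picked index 1: u0 ∈ [-13/287, 43/287)
j=2 picked index 2: u0 ∈ [2/287, 65/287)
j=3 picked index 3: u0 ∈ [24/287, 66/287)
j=4 picked index 4: u0 ∈ [25/287, 74/287)
j=5 picked index 4: u0 ∈ [-16/287, 33/287)
j=6 picked index 6: u0 ∈ [-1/287, 1/7)
intersection: [25/287, 4/41)

25/287 4/41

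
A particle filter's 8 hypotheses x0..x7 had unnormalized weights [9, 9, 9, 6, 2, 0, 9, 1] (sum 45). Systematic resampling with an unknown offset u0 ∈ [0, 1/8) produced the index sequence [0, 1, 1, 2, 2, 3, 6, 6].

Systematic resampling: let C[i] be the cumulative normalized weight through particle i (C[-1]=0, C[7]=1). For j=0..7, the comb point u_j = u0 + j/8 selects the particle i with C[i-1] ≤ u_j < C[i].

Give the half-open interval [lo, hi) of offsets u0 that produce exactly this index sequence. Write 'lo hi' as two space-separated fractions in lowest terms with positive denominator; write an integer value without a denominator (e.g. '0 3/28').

3/40 1/10

C = [1/5, 2/5, 3/5, 11/15, 7/9, 7/9, 44/45, 1]
j=0 picked index 0: u0 ∈ [0, 1/5)
j=1 picked index 1: u0 ∈ [3/40, 11/40)
j=2 picked index 1: u0 ∈ [-1/20, 3/20)
j=3 picked index 2: u0 ∈ [1/40, 9/40)
j=4 picked index 2: u0 ∈ [-1/10, 1/10)
j=5 picked index 3: u0 ∈ [-1/40, 13/120)
j=6 picked index 6: u0 ∈ [1/36, 41/180)
j=7 picked index 6: u0 ∈ [-7/72, 37/360)
intersection: [3/40, 1/10)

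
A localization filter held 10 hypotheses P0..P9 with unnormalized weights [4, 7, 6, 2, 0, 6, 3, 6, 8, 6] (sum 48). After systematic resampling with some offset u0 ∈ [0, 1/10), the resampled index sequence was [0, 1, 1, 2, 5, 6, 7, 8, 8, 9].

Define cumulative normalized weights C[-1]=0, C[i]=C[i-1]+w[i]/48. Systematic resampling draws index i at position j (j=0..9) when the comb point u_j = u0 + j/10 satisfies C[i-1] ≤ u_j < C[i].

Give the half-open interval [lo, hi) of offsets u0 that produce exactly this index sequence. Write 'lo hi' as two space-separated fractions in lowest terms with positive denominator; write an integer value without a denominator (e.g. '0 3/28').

C = [1/12, 11/48, 17/48, 19/48, 19/48, 25/48, 7/12, 17/24, 7/8, 1]
j=0 picked index 0: u0 ∈ [0, 1/12)
j=1 picked index 1: u0 ∈ [-1/60, 31/240)
j=2 picked index 1: u0 ∈ [-7/60, 7/240)
j=3 picked index 2: u0 ∈ [-17/240, 13/240)
j=4 picked index 5: u0 ∈ [-1/240, 29/240)
j=5 picked index 6: u0 ∈ [1/48, 1/12)
j=6 picked index 7: u0 ∈ [-1/60, 13/120)
j=7 picked index 8: u0 ∈ [1/120, 7/40)
j=8 picked index 8: u0 ∈ [-11/120, 3/40)
j=9 picked index 9: u0 ∈ [-1/40, 1/10)
intersection: [1/48, 7/240)

1/48 7/240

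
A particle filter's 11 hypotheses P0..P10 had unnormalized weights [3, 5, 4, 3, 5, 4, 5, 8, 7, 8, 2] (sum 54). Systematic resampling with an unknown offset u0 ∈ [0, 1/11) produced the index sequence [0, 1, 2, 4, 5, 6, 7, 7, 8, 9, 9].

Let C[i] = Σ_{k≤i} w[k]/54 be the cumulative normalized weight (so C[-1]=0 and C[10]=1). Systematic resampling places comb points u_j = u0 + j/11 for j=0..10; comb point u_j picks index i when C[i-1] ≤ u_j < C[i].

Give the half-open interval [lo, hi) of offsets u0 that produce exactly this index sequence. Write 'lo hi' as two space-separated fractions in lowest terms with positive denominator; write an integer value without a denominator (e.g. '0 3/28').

2/297 4/99

C = [1/18, 4/27, 2/9, 5/18, 10/27, 4/9, 29/54, 37/54, 22/27, 26/27, 1]
j=0 picked index 0: u0 ∈ [0, 1/18)
j=1 picked index 1: u0 ∈ [-7/198, 17/297)
j=2 picked index 2: u0 ∈ [-10/297, 4/99)
j=3 picked index 4: u0 ∈ [1/198, 29/297)
j=4 picked index 5: u0 ∈ [2/297, 8/99)
j=5 picked index 6: u0 ∈ [-1/99, 49/594)
j=6 picked index 7: u0 ∈ [-5/594, 83/594)
j=7 picked index 7: u0 ∈ [-59/594, 29/594)
j=8 picked index 8: u0 ∈ [-25/594, 26/297)
j=9 picked index 9: u0 ∈ [-1/297, 43/297)
j=10 picked index 9: u0 ∈ [-28/297, 16/297)
intersection: [2/297, 4/99)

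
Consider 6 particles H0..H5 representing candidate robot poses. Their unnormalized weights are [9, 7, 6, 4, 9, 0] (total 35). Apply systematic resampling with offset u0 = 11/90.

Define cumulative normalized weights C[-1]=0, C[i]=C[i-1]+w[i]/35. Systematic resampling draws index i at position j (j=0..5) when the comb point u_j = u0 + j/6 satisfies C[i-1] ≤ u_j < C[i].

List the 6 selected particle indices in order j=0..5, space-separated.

0 1 1 2 4 4

C = [9/35, 16/35, 22/35, 26/35, 1, 1]
j=0: u_0=11/90 ∈ [0, 9/35) → index 0
j=1: u_1=13/45 ∈ [9/35, 16/35) → index 1
j=2: u_2=41/90 ∈ [9/35, 16/35) → index 1
j=3: u_3=28/45 ∈ [16/35, 22/35) → index 2
j=4: u_4=71/90 ∈ [26/35, 1) → index 4
j=5: u_5=43/45 ∈ [26/35, 1) → index 4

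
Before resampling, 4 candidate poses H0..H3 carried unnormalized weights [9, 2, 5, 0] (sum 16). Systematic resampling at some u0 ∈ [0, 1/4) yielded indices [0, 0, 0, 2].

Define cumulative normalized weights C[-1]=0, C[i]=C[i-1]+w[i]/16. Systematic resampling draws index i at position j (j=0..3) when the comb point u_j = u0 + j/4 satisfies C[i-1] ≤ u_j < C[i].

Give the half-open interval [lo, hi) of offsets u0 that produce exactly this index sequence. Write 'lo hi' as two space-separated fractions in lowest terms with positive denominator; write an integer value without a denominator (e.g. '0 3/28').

C = [9/16, 11/16, 1, 1]
j=0 picked index 0: u0 ∈ [0, 9/16)
j=1 picked index 0: u0 ∈ [-1/4, 5/16)
j=2 picked index 0: u0 ∈ [-1/2, 1/16)
j=3 picked index 2: u0 ∈ [-1/16, 1/4)
intersection: [0, 1/16)

0 1/16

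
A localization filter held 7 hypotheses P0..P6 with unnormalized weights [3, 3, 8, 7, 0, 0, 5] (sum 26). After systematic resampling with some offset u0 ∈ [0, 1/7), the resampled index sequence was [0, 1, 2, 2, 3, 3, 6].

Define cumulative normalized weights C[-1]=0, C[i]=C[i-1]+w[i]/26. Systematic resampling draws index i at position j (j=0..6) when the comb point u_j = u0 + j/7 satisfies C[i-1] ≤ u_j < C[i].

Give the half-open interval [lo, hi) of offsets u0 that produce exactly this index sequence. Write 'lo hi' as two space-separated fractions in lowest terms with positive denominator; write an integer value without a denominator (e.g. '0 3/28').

C = [3/26, 3/13, 7/13, 21/26, 21/26, 21/26, 1]
j=0 picked index 0: u0 ∈ [0, 3/26)
j=1 picked index 1: u0 ∈ [-5/182, 8/91)
j=2 picked index 2: u0 ∈ [-5/91, 23/91)
j=3 picked index 2: u0 ∈ [-18/91, 10/91)
j=4 picked index 3: u0 ∈ [-3/91, 43/182)
j=5 picked index 3: u0 ∈ [-16/91, 17/182)
j=6 picked index 6: u0 ∈ [-9/182, 1/7)
intersection: [0, 8/91)

0 8/91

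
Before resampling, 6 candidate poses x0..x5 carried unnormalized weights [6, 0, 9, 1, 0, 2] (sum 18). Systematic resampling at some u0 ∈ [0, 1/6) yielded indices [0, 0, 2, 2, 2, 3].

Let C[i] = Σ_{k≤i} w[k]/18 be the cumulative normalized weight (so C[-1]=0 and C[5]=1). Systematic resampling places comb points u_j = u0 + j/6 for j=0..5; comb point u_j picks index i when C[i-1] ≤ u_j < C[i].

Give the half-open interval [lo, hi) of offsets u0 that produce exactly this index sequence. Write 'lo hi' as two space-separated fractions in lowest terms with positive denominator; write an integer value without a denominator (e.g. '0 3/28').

C = [1/3, 1/3, 5/6, 8/9, 8/9, 1]
j=0 picked index 0: u0 ∈ [0, 1/3)
j=1 picked index 0: u0 ∈ [-1/6, 1/6)
j=2 picked index 2: u0 ∈ [0, 1/2)
j=3 picked index 2: u0 ∈ [-1/6, 1/3)
j=4 picked index 2: u0 ∈ [-1/3, 1/6)
j=5 picked index 3: u0 ∈ [0, 1/18)
intersection: [0, 1/18)

0 1/18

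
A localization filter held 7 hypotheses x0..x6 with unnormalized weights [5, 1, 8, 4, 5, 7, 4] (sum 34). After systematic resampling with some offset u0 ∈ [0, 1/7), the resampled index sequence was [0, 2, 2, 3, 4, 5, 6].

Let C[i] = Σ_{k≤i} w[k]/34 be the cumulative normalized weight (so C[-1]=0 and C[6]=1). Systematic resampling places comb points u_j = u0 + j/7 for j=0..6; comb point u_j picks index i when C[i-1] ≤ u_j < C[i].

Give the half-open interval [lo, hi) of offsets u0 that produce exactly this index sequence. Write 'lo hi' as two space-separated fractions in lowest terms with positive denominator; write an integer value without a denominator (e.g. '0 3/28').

C = [5/34, 3/17, 7/17, 9/17, 23/34, 15/17, 1]
j=0 picked index 0: u0 ∈ [0, 5/34)
j=1 picked index 2: u0 ∈ [4/119, 32/119)
j=2 picked index 2: u0 ∈ [-13/119, 15/119)
j=3 picked index 3: u0 ∈ [-2/119, 12/119)
j=4 picked index 4: u0 ∈ [-5/119, 25/238)
j=5 picked index 5: u0 ∈ [-9/238, 20/119)
j=6 picked index 6: u0 ∈ [3/119, 1/7)
intersection: [4/119, 12/119)

4/119 12/119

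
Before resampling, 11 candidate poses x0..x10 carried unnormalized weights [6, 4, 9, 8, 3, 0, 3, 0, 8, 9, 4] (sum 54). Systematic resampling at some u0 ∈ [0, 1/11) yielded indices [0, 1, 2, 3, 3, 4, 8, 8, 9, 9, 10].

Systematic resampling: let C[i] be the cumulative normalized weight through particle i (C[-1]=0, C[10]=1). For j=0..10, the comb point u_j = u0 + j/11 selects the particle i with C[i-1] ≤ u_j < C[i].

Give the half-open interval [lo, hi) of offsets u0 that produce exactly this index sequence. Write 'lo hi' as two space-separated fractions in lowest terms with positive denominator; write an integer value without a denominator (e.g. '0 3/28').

C = [1/9, 5/27, 19/54, 1/2, 5/9, 5/9, 11/18, 11/18, 41/54, 25/27, 1]
j=0 picked index 0: u0 ∈ [0, 1/9)
j=1 picked index 1: u0 ∈ [2/99, 28/297)
j=2 picked index 2: u0 ∈ [1/297, 101/594)
j=3 picked index 3: u0 ∈ [47/594, 5/22)
j=4 picked index 3: u0 ∈ [-7/594, 3/22)
j=5 picked index 4: u0 ∈ [1/22, 10/99)
j=6 picked index 8: u0 ∈ [13/198, 127/594)
j=7 picked index 8: u0 ∈ [-5/198, 73/594)
j=8 picked index 9: u0 ∈ [19/594, 59/297)
j=9 picked index 9: u0 ∈ [-35/594, 32/297)
j=10 picked index 10: u0 ∈ [5/297, 1/11)
intersection: [47/594, 1/11)

47/594 1/11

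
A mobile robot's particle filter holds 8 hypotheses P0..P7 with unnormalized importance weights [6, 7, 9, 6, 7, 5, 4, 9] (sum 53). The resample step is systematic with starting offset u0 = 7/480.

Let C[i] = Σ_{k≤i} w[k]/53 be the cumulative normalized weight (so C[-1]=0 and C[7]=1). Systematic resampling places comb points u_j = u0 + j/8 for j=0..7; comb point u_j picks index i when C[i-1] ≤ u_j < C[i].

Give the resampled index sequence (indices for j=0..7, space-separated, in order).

C = [6/53, 13/53, 22/53, 28/53, 35/53, 40/53, 44/53, 1]
j=0: u_0=7/480 ∈ [0, 6/53) → index 0
j=1: u_1=67/480 ∈ [6/53, 13/53) → index 1
j=2: u_2=127/480 ∈ [13/53, 22/53) → index 2
j=3: u_3=187/480 ∈ [13/53, 22/53) → index 2
j=4: u_4=247/480 ∈ [22/53, 28/53) → index 3
j=5: u_5=307/480 ∈ [28/53, 35/53) → index 4
j=6: u_6=367/480 ∈ [40/53, 44/53) → index 6
j=7: u_7=427/480 ∈ [44/53, 1) → index 7

0 1 2 2 3 4 6 7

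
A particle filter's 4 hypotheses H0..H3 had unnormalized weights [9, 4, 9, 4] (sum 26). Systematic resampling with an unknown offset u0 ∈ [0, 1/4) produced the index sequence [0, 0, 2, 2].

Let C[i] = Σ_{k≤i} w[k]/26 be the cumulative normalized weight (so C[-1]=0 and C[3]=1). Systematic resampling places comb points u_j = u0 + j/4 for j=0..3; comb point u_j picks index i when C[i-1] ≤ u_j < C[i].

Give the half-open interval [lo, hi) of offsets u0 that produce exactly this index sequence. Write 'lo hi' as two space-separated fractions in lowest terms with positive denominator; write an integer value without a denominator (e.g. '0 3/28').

C = [9/26, 1/2, 11/13, 1]
j=0 picked index 0: u0 ∈ [0, 9/26)
j=1 picked index 0: u0 ∈ [-1/4, 5/52)
j=2 picked index 2: u0 ∈ [0, 9/26)
j=3 picked index 2: u0 ∈ [-1/4, 5/52)
intersection: [0, 5/52)

0 5/52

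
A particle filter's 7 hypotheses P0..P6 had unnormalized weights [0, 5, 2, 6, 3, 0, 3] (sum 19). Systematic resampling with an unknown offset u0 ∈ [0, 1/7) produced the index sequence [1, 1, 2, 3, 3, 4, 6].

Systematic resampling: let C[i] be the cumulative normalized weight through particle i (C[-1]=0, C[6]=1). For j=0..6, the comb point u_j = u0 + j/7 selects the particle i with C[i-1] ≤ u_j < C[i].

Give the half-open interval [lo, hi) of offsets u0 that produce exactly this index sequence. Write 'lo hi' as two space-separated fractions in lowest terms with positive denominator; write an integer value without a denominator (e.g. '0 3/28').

C = [0, 5/19, 7/19, 13/19, 16/19, 16/19, 1]
j=0 picked index 1: u0 ∈ [0, 5/19)
j=1 picked index 1: u0 ∈ [-1/7, 16/133)
j=2 picked index 2: u0 ∈ [-3/133, 11/133)
j=3 picked index 3: u0 ∈ [-8/133, 34/133)
j=4 picked index 3: u0 ∈ [-27/133, 15/133)
j=5 picked index 4: u0 ∈ [-4/133, 17/133)
j=6 picked index 6: u0 ∈ [-2/133, 1/7)
intersection: [0, 11/133)

0 11/133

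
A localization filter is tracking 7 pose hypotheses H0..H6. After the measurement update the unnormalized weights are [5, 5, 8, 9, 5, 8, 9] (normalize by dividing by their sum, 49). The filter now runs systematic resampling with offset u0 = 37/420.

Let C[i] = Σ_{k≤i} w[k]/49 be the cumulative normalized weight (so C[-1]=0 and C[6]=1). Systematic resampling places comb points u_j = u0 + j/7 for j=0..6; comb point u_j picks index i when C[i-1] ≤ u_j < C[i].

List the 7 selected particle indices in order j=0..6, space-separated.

0 2 3 3 5 5 6

C = [5/49, 10/49, 18/49, 27/49, 32/49, 40/49, 1]
j=0: u_0=37/420 ∈ [0, 5/49) → index 0
j=1: u_1=97/420 ∈ [10/49, 18/49) → index 2
j=2: u_2=157/420 ∈ [18/49, 27/49) → index 3
j=3: u_3=31/60 ∈ [18/49, 27/49) → index 3
j=4: u_4=277/420 ∈ [32/49, 40/49) → index 5
j=5: u_5=337/420 ∈ [32/49, 40/49) → index 5
j=6: u_6=397/420 ∈ [40/49, 1) → index 6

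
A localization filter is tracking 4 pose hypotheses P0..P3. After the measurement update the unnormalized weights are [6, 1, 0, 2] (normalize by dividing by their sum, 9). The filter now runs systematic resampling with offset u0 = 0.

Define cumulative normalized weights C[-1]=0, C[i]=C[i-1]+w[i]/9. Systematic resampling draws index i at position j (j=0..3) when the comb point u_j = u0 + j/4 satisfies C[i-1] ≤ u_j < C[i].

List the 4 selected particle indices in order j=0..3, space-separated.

0 0 0 1

C = [2/3, 7/9, 7/9, 1]
j=0: u_0=0 ∈ [0, 2/3) → index 0
j=1: u_1=1/4 ∈ [0, 2/3) → index 0
j=2: u_2=1/2 ∈ [0, 2/3) → index 0
j=3: u_3=3/4 ∈ [2/3, 7/9) → index 1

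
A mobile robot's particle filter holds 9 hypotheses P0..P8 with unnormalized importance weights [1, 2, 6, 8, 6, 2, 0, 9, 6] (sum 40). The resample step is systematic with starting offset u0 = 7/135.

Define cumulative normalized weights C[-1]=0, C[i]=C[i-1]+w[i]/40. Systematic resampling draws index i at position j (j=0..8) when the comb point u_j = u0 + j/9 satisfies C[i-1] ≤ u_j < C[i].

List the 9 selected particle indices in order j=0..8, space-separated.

1 2 3 3 4 5 7 7 8

C = [1/40, 3/40, 9/40, 17/40, 23/40, 5/8, 5/8, 17/20, 1]
j=0: u_0=7/135 ∈ [1/40, 3/40) → index 1
j=1: u_1=22/135 ∈ [3/40, 9/40) → index 2
j=2: u_2=37/135 ∈ [9/40, 17/40) → index 3
j=3: u_3=52/135 ∈ [9/40, 17/40) → index 3
j=4: u_4=67/135 ∈ [17/40, 23/40) → index 4
j=5: u_5=82/135 ∈ [23/40, 5/8) → index 5
j=6: u_6=97/135 ∈ [5/8, 17/20) → index 7
j=7: u_7=112/135 ∈ [5/8, 17/20) → index 7
j=8: u_8=127/135 ∈ [17/20, 1) → index 8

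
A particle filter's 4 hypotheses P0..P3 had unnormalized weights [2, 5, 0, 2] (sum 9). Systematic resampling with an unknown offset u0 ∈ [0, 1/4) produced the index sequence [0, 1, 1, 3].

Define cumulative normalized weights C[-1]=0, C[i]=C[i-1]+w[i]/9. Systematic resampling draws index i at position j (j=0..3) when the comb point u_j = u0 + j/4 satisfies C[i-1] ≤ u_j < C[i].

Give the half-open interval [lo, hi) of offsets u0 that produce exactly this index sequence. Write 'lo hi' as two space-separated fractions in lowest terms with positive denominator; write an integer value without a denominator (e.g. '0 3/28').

1/36 2/9

C = [2/9, 7/9, 7/9, 1]
j=0 picked index 0: u0 ∈ [0, 2/9)
j=1 picked index 1: u0 ∈ [-1/36, 19/36)
j=2 picked index 1: u0 ∈ [-5/18, 5/18)
j=3 picked index 3: u0 ∈ [1/36, 1/4)
intersection: [1/36, 2/9)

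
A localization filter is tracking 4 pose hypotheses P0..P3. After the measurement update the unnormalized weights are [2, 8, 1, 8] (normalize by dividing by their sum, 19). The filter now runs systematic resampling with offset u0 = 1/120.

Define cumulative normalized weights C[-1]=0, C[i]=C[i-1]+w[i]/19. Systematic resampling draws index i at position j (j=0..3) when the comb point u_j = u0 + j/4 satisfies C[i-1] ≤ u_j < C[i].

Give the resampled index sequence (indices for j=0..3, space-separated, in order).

0 1 1 3

C = [2/19, 10/19, 11/19, 1]
j=0: u_0=1/120 ∈ [0, 2/19) → index 0
j=1: u_1=31/120 ∈ [2/19, 10/19) → index 1
j=2: u_2=61/120 ∈ [2/19, 10/19) → index 1
j=3: u_3=91/120 ∈ [11/19, 1) → index 3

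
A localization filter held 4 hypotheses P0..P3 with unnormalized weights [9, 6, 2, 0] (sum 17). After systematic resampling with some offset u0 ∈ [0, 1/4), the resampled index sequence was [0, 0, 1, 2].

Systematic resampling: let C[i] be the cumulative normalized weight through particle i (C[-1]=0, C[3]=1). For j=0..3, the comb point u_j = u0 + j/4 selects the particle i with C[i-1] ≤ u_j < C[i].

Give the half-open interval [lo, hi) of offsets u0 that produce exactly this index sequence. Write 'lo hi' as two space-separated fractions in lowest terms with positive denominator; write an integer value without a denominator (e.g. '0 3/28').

C = [9/17, 15/17, 1, 1]
j=0 picked index 0: u0 ∈ [0, 9/17)
j=1 picked index 0: u0 ∈ [-1/4, 19/68)
j=2 picked index 1: u0 ∈ [1/34, 13/34)
j=3 picked index 2: u0 ∈ [9/68, 1/4)
intersection: [9/68, 1/4)

9/68 1/4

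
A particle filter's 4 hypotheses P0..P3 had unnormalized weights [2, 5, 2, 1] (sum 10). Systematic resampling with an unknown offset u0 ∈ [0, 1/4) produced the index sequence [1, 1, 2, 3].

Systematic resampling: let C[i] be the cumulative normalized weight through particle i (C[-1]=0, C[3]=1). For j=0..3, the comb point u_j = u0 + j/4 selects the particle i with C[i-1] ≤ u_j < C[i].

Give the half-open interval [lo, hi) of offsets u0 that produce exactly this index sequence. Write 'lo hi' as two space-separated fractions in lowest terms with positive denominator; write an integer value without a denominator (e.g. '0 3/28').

1/5 1/4

C = [1/5, 7/10, 9/10, 1]
j=0 picked index 1: u0 ∈ [1/5, 7/10)
j=1 picked index 1: u0 ∈ [-1/20, 9/20)
j=2 picked index 2: u0 ∈ [1/5, 2/5)
j=3 picked index 3: u0 ∈ [3/20, 1/4)
intersection: [1/5, 1/4)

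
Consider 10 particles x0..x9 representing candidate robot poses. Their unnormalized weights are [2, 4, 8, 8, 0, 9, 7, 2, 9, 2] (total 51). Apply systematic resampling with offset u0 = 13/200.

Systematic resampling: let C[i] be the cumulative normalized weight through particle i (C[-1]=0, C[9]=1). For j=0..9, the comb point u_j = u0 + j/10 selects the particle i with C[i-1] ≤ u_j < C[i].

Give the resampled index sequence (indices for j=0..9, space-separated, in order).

1 2 2 3 5 5 6 7 8 9

C = [2/51, 2/17, 14/51, 22/51, 22/51, 31/51, 38/51, 40/51, 49/51, 1]
j=0: u_0=13/200 ∈ [2/51, 2/17) → index 1
j=1: u_1=33/200 ∈ [2/17, 14/51) → index 2
j=2: u_2=53/200 ∈ [2/17, 14/51) → index 2
j=3: u_3=73/200 ∈ [14/51, 22/51) → index 3
j=4: u_4=93/200 ∈ [22/51, 31/51) → index 5
j=5: u_5=113/200 ∈ [22/51, 31/51) → index 5
j=6: u_6=133/200 ∈ [31/51, 38/51) → index 6
j=7: u_7=153/200 ∈ [38/51, 40/51) → index 7
j=8: u_8=173/200 ∈ [40/51, 49/51) → index 8
j=9: u_9=193/200 ∈ [49/51, 1) → index 9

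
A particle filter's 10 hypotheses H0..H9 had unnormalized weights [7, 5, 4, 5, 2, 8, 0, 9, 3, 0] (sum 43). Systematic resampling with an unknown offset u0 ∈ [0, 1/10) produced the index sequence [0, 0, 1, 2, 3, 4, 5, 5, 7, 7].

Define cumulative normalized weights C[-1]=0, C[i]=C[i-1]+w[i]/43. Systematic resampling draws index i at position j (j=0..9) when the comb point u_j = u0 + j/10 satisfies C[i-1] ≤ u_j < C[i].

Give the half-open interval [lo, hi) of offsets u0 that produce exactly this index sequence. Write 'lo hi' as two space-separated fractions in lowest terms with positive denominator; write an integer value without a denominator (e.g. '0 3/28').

0 9/430

C = [7/43, 12/43, 16/43, 21/43, 23/43, 31/43, 31/43, 40/43, 1, 1]
j=0 picked index 0: u0 ∈ [0, 7/43)
j=1 picked index 0: u0 ∈ [-1/10, 27/430)
j=2 picked index 1: u0 ∈ [-8/215, 17/215)
j=3 picked index 2: u0 ∈ [-9/430, 31/430)
j=4 picked index 3: u0 ∈ [-6/215, 19/215)
j=5 picked index 4: u0 ∈ [-1/86, 3/86)
j=6 picked index 5: u0 ∈ [-14/215, 26/215)
j=7 picked index 5: u0 ∈ [-71/430, 9/430)
j=8 picked index 7: u0 ∈ [-17/215, 28/215)
j=9 picked index 7: u0 ∈ [-77/430, 13/430)
intersection: [0, 9/430)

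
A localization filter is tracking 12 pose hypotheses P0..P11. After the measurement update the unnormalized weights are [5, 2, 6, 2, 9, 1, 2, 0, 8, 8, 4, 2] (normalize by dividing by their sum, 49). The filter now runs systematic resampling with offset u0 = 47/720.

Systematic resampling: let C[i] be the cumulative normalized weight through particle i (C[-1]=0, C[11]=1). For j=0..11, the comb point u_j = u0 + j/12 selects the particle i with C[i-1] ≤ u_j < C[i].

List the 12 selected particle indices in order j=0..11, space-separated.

0 2 2 4 4 4 8 8 9 9 10 11

C = [5/49, 1/7, 13/49, 15/49, 24/49, 25/49, 27/49, 27/49, 5/7, 43/49, 47/49, 1]
j=0: u_0=47/720 ∈ [0, 5/49) → index 0
j=1: u_1=107/720 ∈ [1/7, 13/49) → index 2
j=2: u_2=167/720 ∈ [1/7, 13/49) → index 2
j=3: u_3=227/720 ∈ [15/49, 24/49) → index 4
j=4: u_4=287/720 ∈ [15/49, 24/49) → index 4
j=5: u_5=347/720 ∈ [15/49, 24/49) → index 4
j=6: u_6=407/720 ∈ [27/49, 5/7) → index 8
j=7: u_7=467/720 ∈ [27/49, 5/7) → index 8
j=8: u_8=527/720 ∈ [5/7, 43/49) → index 9
j=9: u_9=587/720 ∈ [5/7, 43/49) → index 9
j=10: u_10=647/720 ∈ [43/49, 47/49) → index 10
j=11: u_11=707/720 ∈ [47/49, 1) → index 11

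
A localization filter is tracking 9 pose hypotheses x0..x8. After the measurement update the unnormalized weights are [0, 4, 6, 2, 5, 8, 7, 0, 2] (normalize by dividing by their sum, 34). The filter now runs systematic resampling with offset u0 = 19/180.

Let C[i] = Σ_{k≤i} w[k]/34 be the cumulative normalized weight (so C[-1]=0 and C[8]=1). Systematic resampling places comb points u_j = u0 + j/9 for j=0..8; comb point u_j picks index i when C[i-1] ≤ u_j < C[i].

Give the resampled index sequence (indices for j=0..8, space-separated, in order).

1 2 3 4 5 5 6 6 8

C = [0, 2/17, 5/17, 6/17, 1/2, 25/34, 16/17, 16/17, 1]
j=0: u_0=19/180 ∈ [0, 2/17) → index 1
j=1: u_1=13/60 ∈ [2/17, 5/17) → index 2
j=2: u_2=59/180 ∈ [5/17, 6/17) → index 3
j=3: u_3=79/180 ∈ [6/17, 1/2) → index 4
j=4: u_4=11/20 ∈ [1/2, 25/34) → index 5
j=5: u_5=119/180 ∈ [1/2, 25/34) → index 5
j=6: u_6=139/180 ∈ [25/34, 16/17) → index 6
j=7: u_7=53/60 ∈ [25/34, 16/17) → index 6
j=8: u_8=179/180 ∈ [16/17, 1) → index 8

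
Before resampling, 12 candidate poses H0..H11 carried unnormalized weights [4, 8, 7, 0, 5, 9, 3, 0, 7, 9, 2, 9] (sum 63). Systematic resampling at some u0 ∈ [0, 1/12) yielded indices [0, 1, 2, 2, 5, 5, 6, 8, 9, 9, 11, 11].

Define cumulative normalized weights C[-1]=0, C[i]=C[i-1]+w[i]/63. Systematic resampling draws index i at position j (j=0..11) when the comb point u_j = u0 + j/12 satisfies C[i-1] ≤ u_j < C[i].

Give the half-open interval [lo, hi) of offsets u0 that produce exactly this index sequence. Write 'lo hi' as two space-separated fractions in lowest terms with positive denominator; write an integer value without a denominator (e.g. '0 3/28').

C = [4/63, 4/21, 19/63, 19/63, 8/21, 11/21, 4/7, 4/7, 43/63, 52/63, 6/7, 1]
j=0 picked index 0: u0 ∈ [0, 4/63)
j=1 picked index 1: u0 ∈ [-5/252, 3/28)
j=2 picked index 2: u0 ∈ [1/42, 17/126)
j=3 picked index 2: u0 ∈ [-5/84, 13/252)
j=4 picked index 5: u0 ∈ [1/21, 4/21)
j=5 picked index 5: u0 ∈ [-1/28, 3/28)
j=6 picked index 6: u0 ∈ [1/42, 1/14)
j=7 picked index 8: u0 ∈ [-1/84, 25/252)
j=8 picked index 9: u0 ∈ [1/63, 10/63)
j=9 picked index 9: u0 ∈ [-17/252, 19/252)
j=10 picked index 11: u0 ∈ [1/42, 1/6)
j=11 picked index 11: u0 ∈ [-5/84, 1/12)
intersection: [1/21, 13/252)

1/21 13/252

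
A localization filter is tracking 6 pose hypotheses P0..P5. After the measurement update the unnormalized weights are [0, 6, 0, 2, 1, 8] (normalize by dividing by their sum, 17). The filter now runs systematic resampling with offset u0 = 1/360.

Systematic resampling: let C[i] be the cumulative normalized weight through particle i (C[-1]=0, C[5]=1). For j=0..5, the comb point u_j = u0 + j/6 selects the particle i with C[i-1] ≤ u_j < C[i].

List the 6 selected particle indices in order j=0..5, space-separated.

1 1 1 4 5 5

C = [0, 6/17, 6/17, 8/17, 9/17, 1]
j=0: u_0=1/360 ∈ [0, 6/17) → index 1
j=1: u_1=61/360 ∈ [0, 6/17) → index 1
j=2: u_2=121/360 ∈ [0, 6/17) → index 1
j=3: u_3=181/360 ∈ [8/17, 9/17) → index 4
j=4: u_4=241/360 ∈ [9/17, 1) → index 5
j=5: u_5=301/360 ∈ [9/17, 1) → index 5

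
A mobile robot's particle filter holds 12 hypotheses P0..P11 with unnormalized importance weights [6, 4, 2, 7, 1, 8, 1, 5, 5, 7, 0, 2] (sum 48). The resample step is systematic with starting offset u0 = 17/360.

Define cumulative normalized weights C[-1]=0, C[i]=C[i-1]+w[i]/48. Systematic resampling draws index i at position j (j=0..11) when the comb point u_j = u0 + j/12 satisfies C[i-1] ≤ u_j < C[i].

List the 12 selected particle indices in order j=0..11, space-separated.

C = [1/8, 5/24, 1/4, 19/48, 5/12, 7/12, 29/48, 17/24, 13/16, 23/24, 23/24, 1]
j=0: u_0=17/360 ∈ [0, 1/8) → index 0
j=1: u_1=47/360 ∈ [1/8, 5/24) → index 1
j=2: u_2=77/360 ∈ [5/24, 1/4) → index 2
j=3: u_3=107/360 ∈ [1/4, 19/48) → index 3
j=4: u_4=137/360 ∈ [1/4, 19/48) → index 3
j=5: u_5=167/360 ∈ [5/12, 7/12) → index 5
j=6: u_6=197/360 ∈ [5/12, 7/12) → index 5
j=7: u_7=227/360 ∈ [29/48, 17/24) → index 7
j=8: u_8=257/360 ∈ [17/24, 13/16) → index 8
j=9: u_9=287/360 ∈ [17/24, 13/16) → index 8
j=10: u_10=317/360 ∈ [13/16, 23/24) → index 9
j=11: u_11=347/360 ∈ [23/24, 1) → index 11

0 1 2 3 3 5 5 7 8 8 9 11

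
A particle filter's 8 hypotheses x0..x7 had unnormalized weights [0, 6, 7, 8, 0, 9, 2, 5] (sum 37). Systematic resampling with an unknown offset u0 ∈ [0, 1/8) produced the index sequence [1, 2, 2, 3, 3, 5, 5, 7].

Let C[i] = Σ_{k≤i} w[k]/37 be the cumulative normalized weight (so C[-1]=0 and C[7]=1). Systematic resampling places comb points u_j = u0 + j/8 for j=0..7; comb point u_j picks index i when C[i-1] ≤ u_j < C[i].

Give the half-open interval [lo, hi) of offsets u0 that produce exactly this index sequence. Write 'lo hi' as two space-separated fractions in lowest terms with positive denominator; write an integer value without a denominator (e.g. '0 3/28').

C = [0, 6/37, 13/37, 21/37, 21/37, 30/37, 32/37, 1]
j=0 picked index 1: u0 ∈ [0, 6/37)
j=1 picked index 2: u0 ∈ [11/296, 67/296)
j=2 picked index 2: u0 ∈ [-13/148, 15/148)
j=3 picked index 3: u0 ∈ [-7/296, 57/296)
j=4 picked index 3: u0 ∈ [-11/74, 5/74)
j=5 picked index 5: u0 ∈ [-17/296, 55/296)
j=6 picked index 5: u0 ∈ [-27/148, 9/148)
j=7 picked index 7: u0 ∈ [-3/296, 1/8)
intersection: [11/296, 9/148)

11/296 9/148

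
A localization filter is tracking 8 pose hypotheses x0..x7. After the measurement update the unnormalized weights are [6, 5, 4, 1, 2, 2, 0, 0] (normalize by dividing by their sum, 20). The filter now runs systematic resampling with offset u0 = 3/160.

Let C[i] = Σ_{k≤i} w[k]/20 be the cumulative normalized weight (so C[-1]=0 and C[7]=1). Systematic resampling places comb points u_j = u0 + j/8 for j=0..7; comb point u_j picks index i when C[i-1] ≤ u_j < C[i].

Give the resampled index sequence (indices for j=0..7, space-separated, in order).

C = [3/10, 11/20, 3/4, 4/5, 9/10, 1, 1, 1]
j=0: u_0=3/160 ∈ [0, 3/10) → index 0
j=1: u_1=23/160 ∈ [0, 3/10) → index 0
j=2: u_2=43/160 ∈ [0, 3/10) → index 0
j=3: u_3=63/160 ∈ [3/10, 11/20) → index 1
j=4: u_4=83/160 ∈ [3/10, 11/20) → index 1
j=5: u_5=103/160 ∈ [11/20, 3/4) → index 2
j=6: u_6=123/160 ∈ [3/4, 4/5) → index 3
j=7: u_7=143/160 ∈ [4/5, 9/10) → index 4

0 0 0 1 1 2 3 4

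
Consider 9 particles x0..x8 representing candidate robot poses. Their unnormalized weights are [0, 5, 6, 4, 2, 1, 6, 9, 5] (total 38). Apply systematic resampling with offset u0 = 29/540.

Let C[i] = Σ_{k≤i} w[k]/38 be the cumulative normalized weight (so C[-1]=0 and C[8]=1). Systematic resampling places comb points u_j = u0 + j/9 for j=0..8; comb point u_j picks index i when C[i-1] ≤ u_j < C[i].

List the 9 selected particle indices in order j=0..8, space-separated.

1 2 2 3 6 6 7 7 8

C = [0, 5/38, 11/38, 15/38, 17/38, 9/19, 12/19, 33/38, 1]
j=0: u_0=29/540 ∈ [0, 5/38) → index 1
j=1: u_1=89/540 ∈ [5/38, 11/38) → index 2
j=2: u_2=149/540 ∈ [5/38, 11/38) → index 2
j=3: u_3=209/540 ∈ [11/38, 15/38) → index 3
j=4: u_4=269/540 ∈ [9/19, 12/19) → index 6
j=5: u_5=329/540 ∈ [9/19, 12/19) → index 6
j=6: u_6=389/540 ∈ [12/19, 33/38) → index 7
j=7: u_7=449/540 ∈ [12/19, 33/38) → index 7
j=8: u_8=509/540 ∈ [33/38, 1) → index 8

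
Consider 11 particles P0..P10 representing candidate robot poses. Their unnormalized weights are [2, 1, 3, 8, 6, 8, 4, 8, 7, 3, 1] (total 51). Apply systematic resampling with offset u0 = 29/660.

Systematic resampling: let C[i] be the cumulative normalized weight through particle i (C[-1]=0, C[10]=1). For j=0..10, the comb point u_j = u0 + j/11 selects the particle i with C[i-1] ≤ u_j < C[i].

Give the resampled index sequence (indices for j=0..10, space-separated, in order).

C = [2/51, 1/17, 2/17, 14/51, 20/51, 28/51, 32/51, 40/51, 47/51, 50/51, 1]
j=0: u_0=29/660 ∈ [2/51, 1/17) → index 1
j=1: u_1=89/660 ∈ [2/17, 14/51) → index 3
j=2: u_2=149/660 ∈ [2/17, 14/51) → index 3
j=3: u_3=19/60 ∈ [14/51, 20/51) → index 4
j=4: u_4=269/660 ∈ [20/51, 28/51) → index 5
j=5: u_5=329/660 ∈ [20/51, 28/51) → index 5
j=6: u_6=389/660 ∈ [28/51, 32/51) → index 6
j=7: u_7=449/660 ∈ [32/51, 40/51) → index 7
j=8: u_8=509/660 ∈ [32/51, 40/51) → index 7
j=9: u_9=569/660 ∈ [40/51, 47/51) → index 8
j=10: u_10=629/660 ∈ [47/51, 50/51) → index 9

1 3 3 4 5 5 6 7 7 8 9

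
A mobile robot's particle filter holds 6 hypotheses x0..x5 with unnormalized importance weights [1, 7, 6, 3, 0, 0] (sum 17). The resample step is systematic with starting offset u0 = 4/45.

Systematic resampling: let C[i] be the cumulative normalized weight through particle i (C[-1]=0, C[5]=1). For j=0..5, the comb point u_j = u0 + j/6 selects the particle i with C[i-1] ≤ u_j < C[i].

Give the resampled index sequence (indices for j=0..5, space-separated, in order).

1 1 1 2 2 3

C = [1/17, 8/17, 14/17, 1, 1, 1]
j=0: u_0=4/45 ∈ [1/17, 8/17) → index 1
j=1: u_1=23/90 ∈ [1/17, 8/17) → index 1
j=2: u_2=19/45 ∈ [1/17, 8/17) → index 1
j=3: u_3=53/90 ∈ [8/17, 14/17) → index 2
j=4: u_4=34/45 ∈ [8/17, 14/17) → index 2
j=5: u_5=83/90 ∈ [14/17, 1) → index 3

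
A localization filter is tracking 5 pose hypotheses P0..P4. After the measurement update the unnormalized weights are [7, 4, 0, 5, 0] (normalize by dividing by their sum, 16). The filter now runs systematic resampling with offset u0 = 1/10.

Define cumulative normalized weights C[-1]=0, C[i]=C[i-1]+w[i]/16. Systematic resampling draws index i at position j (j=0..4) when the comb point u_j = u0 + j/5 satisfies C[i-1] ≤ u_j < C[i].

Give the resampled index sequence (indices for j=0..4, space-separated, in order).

0 0 1 3 3

C = [7/16, 11/16, 11/16, 1, 1]
j=0: u_0=1/10 ∈ [0, 7/16) → index 0
j=1: u_1=3/10 ∈ [0, 7/16) → index 0
j=2: u_2=1/2 ∈ [7/16, 11/16) → index 1
j=3: u_3=7/10 ∈ [11/16, 1) → index 3
j=4: u_4=9/10 ∈ [11/16, 1) → index 3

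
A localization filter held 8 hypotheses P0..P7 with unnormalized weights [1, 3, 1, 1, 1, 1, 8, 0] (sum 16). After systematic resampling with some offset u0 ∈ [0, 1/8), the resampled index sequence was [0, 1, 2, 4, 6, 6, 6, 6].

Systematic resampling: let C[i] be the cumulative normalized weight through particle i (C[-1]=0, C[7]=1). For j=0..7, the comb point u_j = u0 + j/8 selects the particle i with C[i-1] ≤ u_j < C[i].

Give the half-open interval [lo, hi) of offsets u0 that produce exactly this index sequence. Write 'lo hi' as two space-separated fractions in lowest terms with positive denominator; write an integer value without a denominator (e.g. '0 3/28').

C = [1/16, 1/4, 5/16, 3/8, 7/16, 1/2, 1, 1]
j=0 picked index 0: u0 ∈ [0, 1/16)
j=1 picked index 1: u0 ∈ [-1/16, 1/8)
j=2 picked index 2: u0 ∈ [0, 1/16)
j=3 picked index 4: u0 ∈ [0, 1/16)
j=4 picked index 6: u0 ∈ [0, 1/2)
j=5 picked index 6: u0 ∈ [-1/8, 3/8)
j=6 picked index 6: u0 ∈ [-1/4, 1/4)
j=7 picked index 6: u0 ∈ [-3/8, 1/8)
intersection: [0, 1/16)

0 1/16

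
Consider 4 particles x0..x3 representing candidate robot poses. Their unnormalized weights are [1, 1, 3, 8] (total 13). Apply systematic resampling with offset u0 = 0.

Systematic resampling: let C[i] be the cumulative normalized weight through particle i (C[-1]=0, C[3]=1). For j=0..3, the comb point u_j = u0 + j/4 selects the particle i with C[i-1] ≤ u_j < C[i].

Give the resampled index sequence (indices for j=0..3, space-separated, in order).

C = [1/13, 2/13, 5/13, 1]
j=0: u_0=0 ∈ [0, 1/13) → index 0
j=1: u_1=1/4 ∈ [2/13, 5/13) → index 2
j=2: u_2=1/2 ∈ [5/13, 1) → index 3
j=3: u_3=3/4 ∈ [5/13, 1) → index 3

0 2 3 3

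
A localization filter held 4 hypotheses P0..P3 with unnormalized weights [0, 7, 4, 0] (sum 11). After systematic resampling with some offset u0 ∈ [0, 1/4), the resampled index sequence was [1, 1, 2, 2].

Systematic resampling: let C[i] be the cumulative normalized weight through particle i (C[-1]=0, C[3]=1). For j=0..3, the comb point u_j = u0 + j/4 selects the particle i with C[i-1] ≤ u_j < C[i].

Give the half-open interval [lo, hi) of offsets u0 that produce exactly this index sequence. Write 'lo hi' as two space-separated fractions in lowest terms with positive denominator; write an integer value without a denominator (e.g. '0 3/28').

3/22 1/4

C = [0, 7/11, 1, 1]
j=0 picked index 1: u0 ∈ [0, 7/11)
j=1 picked index 1: u0 ∈ [-1/4, 17/44)
j=2 picked index 2: u0 ∈ [3/22, 1/2)
j=3 picked index 2: u0 ∈ [-5/44, 1/4)
intersection: [3/22, 1/4)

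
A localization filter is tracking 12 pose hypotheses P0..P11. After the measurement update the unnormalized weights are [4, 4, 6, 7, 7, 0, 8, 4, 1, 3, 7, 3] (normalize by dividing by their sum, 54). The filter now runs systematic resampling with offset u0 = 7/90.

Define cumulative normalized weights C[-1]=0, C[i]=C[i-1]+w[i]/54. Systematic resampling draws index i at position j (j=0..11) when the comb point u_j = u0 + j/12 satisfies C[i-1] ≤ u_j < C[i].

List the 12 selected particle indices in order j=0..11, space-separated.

1 2 2 3 4 4 6 6 8 10 10 11

C = [2/27, 4/27, 7/27, 7/18, 14/27, 14/27, 2/3, 20/27, 41/54, 22/27, 17/18, 1]
j=0: u_0=7/90 ∈ [2/27, 4/27) → index 1
j=1: u_1=29/180 ∈ [4/27, 7/27) → index 2
j=2: u_2=11/45 ∈ [4/27, 7/27) → index 2
j=3: u_3=59/180 ∈ [7/27, 7/18) → index 3
j=4: u_4=37/90 ∈ [7/18, 14/27) → index 4
j=5: u_5=89/180 ∈ [7/18, 14/27) → index 4
j=6: u_6=26/45 ∈ [14/27, 2/3) → index 6
j=7: u_7=119/180 ∈ [14/27, 2/3) → index 6
j=8: u_8=67/90 ∈ [20/27, 41/54) → index 8
j=9: u_9=149/180 ∈ [22/27, 17/18) → index 10
j=10: u_10=41/45 ∈ [22/27, 17/18) → index 10
j=11: u_11=179/180 ∈ [17/18, 1) → index 11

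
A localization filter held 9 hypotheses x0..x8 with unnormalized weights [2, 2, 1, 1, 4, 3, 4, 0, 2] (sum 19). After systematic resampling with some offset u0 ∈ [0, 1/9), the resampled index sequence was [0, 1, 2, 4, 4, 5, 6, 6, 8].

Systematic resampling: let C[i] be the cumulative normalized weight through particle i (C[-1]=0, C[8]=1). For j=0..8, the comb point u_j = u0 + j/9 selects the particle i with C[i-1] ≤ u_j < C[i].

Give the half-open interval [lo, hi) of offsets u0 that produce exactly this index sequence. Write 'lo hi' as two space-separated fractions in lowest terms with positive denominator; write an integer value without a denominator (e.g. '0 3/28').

1/57 7/171

C = [2/19, 4/19, 5/19, 6/19, 10/19, 13/19, 17/19, 17/19, 1]
j=0 picked index 0: u0 ∈ [0, 2/19)
j=1 picked index 1: u0 ∈ [-1/171, 17/171)
j=2 picked index 2: u0 ∈ [-2/171, 7/171)
j=3 picked index 4: u0 ∈ [-1/57, 11/57)
j=4 picked index 4: u0 ∈ [-22/171, 14/171)
j=5 picked index 5: u0 ∈ [-5/171, 22/171)
j=6 picked index 6: u0 ∈ [1/57, 13/57)
j=7 picked index 6: u0 ∈ [-16/171, 20/171)
j=8 picked index 8: u0 ∈ [1/171, 1/9)
intersection: [1/57, 7/171)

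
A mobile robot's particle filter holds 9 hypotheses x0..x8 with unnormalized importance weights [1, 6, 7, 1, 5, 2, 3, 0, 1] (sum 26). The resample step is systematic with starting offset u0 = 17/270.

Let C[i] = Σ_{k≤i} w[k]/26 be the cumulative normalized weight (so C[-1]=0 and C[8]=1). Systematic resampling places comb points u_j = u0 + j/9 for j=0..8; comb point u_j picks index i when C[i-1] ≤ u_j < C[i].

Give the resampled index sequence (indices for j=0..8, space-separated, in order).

1 1 2 2 2 4 4 5 6

C = [1/26, 7/26, 7/13, 15/26, 10/13, 11/13, 25/26, 25/26, 1]
j=0: u_0=17/270 ∈ [1/26, 7/26) → index 1
j=1: u_1=47/270 ∈ [1/26, 7/26) → index 1
j=2: u_2=77/270 ∈ [7/26, 7/13) → index 2
j=3: u_3=107/270 ∈ [7/26, 7/13) → index 2
j=4: u_4=137/270 ∈ [7/26, 7/13) → index 2
j=5: u_5=167/270 ∈ [15/26, 10/13) → index 4
j=6: u_6=197/270 ∈ [15/26, 10/13) → index 4
j=7: u_7=227/270 ∈ [10/13, 11/13) → index 5
j=8: u_8=257/270 ∈ [11/13, 25/26) → index 6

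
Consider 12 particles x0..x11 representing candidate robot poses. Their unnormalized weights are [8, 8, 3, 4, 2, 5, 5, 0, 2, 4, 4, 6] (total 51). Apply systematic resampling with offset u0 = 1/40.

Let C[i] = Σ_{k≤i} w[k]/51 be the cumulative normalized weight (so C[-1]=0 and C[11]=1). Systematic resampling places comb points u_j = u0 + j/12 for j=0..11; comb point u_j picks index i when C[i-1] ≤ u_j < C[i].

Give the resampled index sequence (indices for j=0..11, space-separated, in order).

0 0 1 1 2 3 5 6 8 9 10 11

C = [8/51, 16/51, 19/51, 23/51, 25/51, 10/17, 35/51, 35/51, 37/51, 41/51, 15/17, 1]
j=0: u_0=1/40 ∈ [0, 8/51) → index 0
j=1: u_1=13/120 ∈ [0, 8/51) → index 0
j=2: u_2=23/120 ∈ [8/51, 16/51) → index 1
j=3: u_3=11/40 ∈ [8/51, 16/51) → index 1
j=4: u_4=43/120 ∈ [16/51, 19/51) → index 2
j=5: u_5=53/120 ∈ [19/51, 23/51) → index 3
j=6: u_6=21/40 ∈ [25/51, 10/17) → index 5
j=7: u_7=73/120 ∈ [10/17, 35/51) → index 6
j=8: u_8=83/120 ∈ [35/51, 37/51) → index 8
j=9: u_9=31/40 ∈ [37/51, 41/51) → index 9
j=10: u_10=103/120 ∈ [41/51, 15/17) → index 10
j=11: u_11=113/120 ∈ [15/17, 1) → index 11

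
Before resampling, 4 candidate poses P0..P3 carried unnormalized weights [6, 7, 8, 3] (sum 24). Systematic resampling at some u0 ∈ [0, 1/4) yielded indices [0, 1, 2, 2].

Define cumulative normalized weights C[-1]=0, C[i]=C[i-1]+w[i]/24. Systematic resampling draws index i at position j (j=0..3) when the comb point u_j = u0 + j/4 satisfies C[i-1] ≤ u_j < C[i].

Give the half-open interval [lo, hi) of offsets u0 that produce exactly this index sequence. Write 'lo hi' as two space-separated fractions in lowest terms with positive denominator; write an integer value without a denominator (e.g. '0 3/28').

C = [1/4, 13/24, 7/8, 1]
j=0 picked index 0: u0 ∈ [0, 1/4)
j=1 picked index 1: u0 ∈ [0, 7/24)
j=2 picked index 2: u0 ∈ [1/24, 3/8)
j=3 picked index 2: u0 ∈ [-5/24, 1/8)
intersection: [1/24, 1/8)

1/24 1/8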